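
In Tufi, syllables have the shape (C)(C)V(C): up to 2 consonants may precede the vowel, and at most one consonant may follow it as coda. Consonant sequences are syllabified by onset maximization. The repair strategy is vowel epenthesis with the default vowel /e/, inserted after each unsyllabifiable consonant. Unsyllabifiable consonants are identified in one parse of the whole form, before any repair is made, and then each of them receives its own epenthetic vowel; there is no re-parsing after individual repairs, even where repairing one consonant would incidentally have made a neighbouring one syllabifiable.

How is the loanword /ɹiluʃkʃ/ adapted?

The consonants /k/, /ʃ/ cannot be parsed into a legal (C)(C)V(C) syllable (at most one coda consonant is licensed; onsets may contain at most 2 consonants).
Each unlicensed consonant becomes the onset of a new syllable: /k/ → /ke/, /ʃ/ → /ʃe/.

ɹiluʃkeʃe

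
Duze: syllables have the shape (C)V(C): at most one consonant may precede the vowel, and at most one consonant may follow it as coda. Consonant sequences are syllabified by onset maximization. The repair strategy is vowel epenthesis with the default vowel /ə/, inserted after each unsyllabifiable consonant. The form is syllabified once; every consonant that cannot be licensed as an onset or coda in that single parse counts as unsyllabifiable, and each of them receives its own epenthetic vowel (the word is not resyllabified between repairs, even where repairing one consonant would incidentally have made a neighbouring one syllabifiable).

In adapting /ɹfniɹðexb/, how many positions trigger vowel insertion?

3

The unsyllabifiable consonants are /ɹ/, /f/, /b/; each receives one epenthetic vowel.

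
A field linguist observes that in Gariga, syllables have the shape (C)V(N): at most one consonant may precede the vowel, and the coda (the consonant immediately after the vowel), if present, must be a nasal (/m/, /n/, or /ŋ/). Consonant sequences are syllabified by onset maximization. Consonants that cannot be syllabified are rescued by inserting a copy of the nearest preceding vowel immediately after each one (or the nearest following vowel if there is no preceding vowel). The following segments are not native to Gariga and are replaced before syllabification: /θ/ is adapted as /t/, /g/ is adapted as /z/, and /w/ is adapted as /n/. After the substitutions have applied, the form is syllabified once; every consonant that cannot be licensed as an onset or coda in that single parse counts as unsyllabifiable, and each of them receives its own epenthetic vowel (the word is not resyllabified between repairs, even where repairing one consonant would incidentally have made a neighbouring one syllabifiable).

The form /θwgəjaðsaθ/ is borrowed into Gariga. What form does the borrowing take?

tənəzəjaðasata

Substitution: /θ/ → /t/, /w/ → /n/, /g/ → /z/, giving /tnzəjaðsat/.
Under (C)V(N), the unsyllabifiable consonants are /t/, /n/, /ð/, /t/ (only a nasal (/m/, /n/, or /ŋ/) is licensed in coda position; onsets are limited to one consonant).
Each unlicensed consonant becomes the onset of a new syllable: /t/ → /tə/, /n/ → /nə/, /ð/ → /ða/, /t/ → /ta/.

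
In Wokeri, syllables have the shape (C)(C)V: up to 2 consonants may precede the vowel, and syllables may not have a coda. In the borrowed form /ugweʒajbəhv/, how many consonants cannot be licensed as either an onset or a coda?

2

Under (C)(C)V, the unsyllabifiable consonants are /h/, /v/ (no codas are permitted; onsets may contain at most 2 consonants).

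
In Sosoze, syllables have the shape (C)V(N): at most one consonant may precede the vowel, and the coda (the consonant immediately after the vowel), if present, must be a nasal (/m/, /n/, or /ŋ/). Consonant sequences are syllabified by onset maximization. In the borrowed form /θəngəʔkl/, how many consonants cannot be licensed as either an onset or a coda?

3

The consonants /ʔ/, /k/, /l/ cannot be parsed into a legal (C)V(N) syllable (only a nasal (/m/, /n/, or /ŋ/) is licensed in coda position; onsets are limited to one consonant).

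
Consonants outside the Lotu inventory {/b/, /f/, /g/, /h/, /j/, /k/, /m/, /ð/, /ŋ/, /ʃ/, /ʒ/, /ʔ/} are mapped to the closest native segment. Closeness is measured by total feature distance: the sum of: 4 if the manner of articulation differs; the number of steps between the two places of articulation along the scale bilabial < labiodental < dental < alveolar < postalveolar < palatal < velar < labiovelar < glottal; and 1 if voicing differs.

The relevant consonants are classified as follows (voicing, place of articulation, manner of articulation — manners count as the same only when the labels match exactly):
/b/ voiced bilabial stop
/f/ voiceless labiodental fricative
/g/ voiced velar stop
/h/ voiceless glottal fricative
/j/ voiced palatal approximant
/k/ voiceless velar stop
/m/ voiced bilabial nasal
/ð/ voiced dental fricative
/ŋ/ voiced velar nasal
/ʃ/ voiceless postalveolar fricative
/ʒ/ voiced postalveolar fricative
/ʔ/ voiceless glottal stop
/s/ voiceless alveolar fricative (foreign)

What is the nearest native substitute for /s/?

/ʃ/ is closest: same manner (fricative), place distance 1 (alveolar→postalveolar), same voicing; total 1. Next closest is /f/ at distance 2.

ʃ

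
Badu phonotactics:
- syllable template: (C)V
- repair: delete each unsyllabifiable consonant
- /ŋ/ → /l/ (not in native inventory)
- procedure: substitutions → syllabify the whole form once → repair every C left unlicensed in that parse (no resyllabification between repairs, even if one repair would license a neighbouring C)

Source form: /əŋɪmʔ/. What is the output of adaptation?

Substitution: /ŋ/ → /l/, giving /əlɪmʔ/.
Under (C)V, the unsyllabifiable consonants are /m/, /ʔ/ (no codas are permitted; onsets are limited to one consonant).
Deletion applies to /m/, /ʔ/.

əlɪ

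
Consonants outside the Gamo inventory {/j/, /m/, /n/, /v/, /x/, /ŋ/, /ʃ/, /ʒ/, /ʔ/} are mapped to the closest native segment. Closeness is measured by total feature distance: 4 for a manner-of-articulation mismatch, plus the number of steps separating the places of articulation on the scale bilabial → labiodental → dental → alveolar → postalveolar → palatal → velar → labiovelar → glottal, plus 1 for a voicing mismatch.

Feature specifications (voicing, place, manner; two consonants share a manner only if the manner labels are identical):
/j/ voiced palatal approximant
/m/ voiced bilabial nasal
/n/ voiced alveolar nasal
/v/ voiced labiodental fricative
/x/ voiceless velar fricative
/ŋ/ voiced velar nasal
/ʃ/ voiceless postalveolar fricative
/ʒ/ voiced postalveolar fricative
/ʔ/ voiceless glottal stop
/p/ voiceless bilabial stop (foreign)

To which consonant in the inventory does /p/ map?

/m/ is closest: manner differs (stop→nasal, +4), place distance 0 (bilabial→bilabial), voicing differs (+1); total 5. Next closest is /v/ at distance 6.

m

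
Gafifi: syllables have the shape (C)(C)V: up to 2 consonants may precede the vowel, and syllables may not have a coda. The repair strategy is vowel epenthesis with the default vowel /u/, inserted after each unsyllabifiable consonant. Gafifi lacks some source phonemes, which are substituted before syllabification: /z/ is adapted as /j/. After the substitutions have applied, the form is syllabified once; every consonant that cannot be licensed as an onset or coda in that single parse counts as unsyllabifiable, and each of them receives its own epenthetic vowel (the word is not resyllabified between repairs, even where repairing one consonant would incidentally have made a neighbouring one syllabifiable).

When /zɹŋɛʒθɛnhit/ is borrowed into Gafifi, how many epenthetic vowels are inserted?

After substitution the input is /jɹŋɛʒθɛnhit/.
The unsyllabifiable consonants are /j/, /t/; each receives one epenthetic vowel.

2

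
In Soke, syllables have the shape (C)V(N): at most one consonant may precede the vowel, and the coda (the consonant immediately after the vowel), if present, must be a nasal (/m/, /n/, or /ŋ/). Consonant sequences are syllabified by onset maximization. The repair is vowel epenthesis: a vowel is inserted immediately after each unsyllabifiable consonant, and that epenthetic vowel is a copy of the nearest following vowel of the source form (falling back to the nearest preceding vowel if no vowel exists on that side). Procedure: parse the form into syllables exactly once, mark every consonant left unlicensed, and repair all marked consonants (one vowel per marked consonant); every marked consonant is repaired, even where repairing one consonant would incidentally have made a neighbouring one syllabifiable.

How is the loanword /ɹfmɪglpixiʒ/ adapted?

Syllabifying with onset maximization leaves /ɹ/, /f/, /g/, /l/, /ʒ/ stranded (only a nasal (/m/, /n/, or /ŋ/) is licensed in coda position; onsets are limited to one consonant).
Inserting the epenthetic vowel yields /ɹ/ → /ɹɪ/, /f/ → /fɪ/, /g/ → /gi/, /l/ → /li/, /ʒ/ → /ʒi/.

ɹɪfɪmɪgilipixiʒi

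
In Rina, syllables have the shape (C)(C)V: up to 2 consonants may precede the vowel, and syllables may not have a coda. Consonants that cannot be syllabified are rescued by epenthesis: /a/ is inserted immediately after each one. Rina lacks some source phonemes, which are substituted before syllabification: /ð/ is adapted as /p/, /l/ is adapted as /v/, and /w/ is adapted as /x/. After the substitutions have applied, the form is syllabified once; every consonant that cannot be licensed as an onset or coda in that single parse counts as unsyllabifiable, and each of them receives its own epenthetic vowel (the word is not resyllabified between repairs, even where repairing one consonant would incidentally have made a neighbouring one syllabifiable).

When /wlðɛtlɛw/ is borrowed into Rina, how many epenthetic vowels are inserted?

After substitution the input is /xvpɛtvɛx/.
The unsyllabifiable consonants are /x/, /x/; each receives one epenthetic vowel.

2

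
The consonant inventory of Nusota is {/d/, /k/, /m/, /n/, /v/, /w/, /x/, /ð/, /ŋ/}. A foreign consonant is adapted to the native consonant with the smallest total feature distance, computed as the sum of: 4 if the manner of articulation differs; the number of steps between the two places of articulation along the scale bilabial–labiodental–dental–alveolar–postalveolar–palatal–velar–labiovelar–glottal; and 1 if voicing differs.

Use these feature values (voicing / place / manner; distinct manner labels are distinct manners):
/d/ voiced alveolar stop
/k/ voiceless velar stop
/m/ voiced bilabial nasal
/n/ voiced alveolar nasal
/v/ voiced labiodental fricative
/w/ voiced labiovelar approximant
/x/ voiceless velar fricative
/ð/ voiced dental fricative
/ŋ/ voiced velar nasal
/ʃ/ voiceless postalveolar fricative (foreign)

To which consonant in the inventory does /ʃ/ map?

/x/ is closest: same manner (fricative), place distance 2 (postalveolar→velar), same voicing; total 2. Next closest is /ð/ at distance 3.

x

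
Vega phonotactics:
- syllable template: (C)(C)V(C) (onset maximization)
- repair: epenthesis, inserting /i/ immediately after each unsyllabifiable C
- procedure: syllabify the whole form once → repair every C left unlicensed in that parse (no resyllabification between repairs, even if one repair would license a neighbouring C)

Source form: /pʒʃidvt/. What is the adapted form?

Syllabifying with onset maximization leaves /p/, /v/, /t/ stranded (at most one coda consonant is licensed; onsets may contain at most 2 consonants).
Inserting the epenthetic vowel yields /p/ → /pi/, /v/ → /vi/, /t/ → /ti/.

piʒʃidviti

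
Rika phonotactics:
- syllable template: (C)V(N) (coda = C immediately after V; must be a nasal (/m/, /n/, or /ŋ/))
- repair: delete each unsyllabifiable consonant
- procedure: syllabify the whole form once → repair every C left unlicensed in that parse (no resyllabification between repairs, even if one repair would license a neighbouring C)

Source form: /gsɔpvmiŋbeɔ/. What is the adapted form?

Syllabifying with onset maximization leaves /g/, /p/, /v/ stranded (only a nasal (/m/, /n/, or /ŋ/) is licensed in coda position; onsets are limited to one consonant).
Deleting the stranded consonants removes /g/, /p/, /v/.

sɔmiŋbeɔ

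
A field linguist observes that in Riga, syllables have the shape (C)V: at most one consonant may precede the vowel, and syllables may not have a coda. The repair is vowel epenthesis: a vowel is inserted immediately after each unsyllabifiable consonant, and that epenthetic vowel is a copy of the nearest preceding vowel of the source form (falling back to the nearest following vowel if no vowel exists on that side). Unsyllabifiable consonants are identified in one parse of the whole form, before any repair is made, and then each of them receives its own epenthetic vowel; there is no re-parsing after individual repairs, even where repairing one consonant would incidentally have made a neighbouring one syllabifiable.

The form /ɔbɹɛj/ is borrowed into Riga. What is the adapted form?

The consonants /b/, /j/ cannot be parsed into a legal (C)V syllable (no codas are permitted; onsets are limited to one consonant).
Each unlicensed consonant becomes the onset of a new syllable: /b/ → /bɔ/, /j/ → /jɛ/.

ɔbɔɹɛjɛ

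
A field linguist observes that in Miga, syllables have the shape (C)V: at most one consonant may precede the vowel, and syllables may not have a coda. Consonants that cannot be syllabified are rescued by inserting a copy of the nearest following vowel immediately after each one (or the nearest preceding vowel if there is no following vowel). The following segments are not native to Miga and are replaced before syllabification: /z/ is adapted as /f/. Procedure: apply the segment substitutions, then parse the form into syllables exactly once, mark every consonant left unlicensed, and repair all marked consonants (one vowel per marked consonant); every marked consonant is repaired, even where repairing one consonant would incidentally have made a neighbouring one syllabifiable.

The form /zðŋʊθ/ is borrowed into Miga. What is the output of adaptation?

Substitution: /z/ → /f/, giving /fðŋʊθ/.
Syllabifying with onset maximization leaves /f/, /ð/, /θ/ stranded (no codas are permitted; onsets are limited to one consonant).
Each unlicensed consonant becomes the onset of a new syllable: /f/ → /fʊ/, /ð/ → /ðʊ/, /θ/ → /θʊ/.

fʊðʊŋʊθʊ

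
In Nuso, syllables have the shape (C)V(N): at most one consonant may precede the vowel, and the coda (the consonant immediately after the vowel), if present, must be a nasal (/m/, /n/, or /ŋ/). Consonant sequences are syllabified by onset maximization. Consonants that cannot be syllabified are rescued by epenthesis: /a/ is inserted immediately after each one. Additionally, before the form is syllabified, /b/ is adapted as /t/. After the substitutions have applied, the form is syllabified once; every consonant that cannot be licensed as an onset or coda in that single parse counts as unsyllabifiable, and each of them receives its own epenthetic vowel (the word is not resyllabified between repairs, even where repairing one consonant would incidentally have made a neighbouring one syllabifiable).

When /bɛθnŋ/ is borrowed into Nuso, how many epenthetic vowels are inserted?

After substitution the input is /tɛθnŋ/.
The unsyllabifiable consonants are /θ/, /n/, /ŋ/; each receives one epenthetic vowel.

3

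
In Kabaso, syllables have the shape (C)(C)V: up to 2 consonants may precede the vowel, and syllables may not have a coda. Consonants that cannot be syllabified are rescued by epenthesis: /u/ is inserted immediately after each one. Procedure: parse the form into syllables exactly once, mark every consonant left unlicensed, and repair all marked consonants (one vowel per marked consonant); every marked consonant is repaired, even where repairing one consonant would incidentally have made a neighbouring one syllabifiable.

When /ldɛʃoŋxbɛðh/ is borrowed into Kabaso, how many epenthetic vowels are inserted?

3

The unsyllabifiable consonants are /ŋ/, /ð/, /h/; each receives one epenthetic vowel.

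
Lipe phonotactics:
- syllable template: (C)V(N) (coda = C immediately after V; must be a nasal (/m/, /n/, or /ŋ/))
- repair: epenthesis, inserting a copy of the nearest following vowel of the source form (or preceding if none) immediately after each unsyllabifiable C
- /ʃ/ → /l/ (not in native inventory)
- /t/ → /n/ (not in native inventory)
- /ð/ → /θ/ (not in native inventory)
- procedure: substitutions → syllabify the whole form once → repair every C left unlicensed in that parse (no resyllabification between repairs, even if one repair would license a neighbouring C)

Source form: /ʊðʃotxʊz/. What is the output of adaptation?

Substitution: /ð/ → /θ/, /ʃ/ → /l/, /t/ → /n/, giving /ʊθlonxʊz/.
Syllabifying with onset maximization leaves /θ/, /z/ stranded (only a nasal (/m/, /n/, or /ŋ/) is licensed in coda position; onsets are limited to one consonant).
Inserting the epenthetic vowel yields /θ/ → /θo/, /z/ → /zʊ/.

ʊθolonxʊzʊ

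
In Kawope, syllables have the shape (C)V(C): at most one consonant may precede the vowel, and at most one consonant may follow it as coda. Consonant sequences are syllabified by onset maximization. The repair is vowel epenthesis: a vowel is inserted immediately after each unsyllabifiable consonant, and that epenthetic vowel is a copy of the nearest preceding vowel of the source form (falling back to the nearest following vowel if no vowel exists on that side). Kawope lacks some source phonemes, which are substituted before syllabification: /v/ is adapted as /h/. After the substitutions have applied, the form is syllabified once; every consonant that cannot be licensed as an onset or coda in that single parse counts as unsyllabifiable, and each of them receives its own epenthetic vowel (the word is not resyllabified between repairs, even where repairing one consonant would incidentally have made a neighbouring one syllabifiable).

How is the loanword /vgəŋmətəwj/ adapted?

həgəŋmətəwjə

Substitution: /v/ → /h/, giving /hgəŋmətəwj/.
Syllabifying with onset maximization leaves /h/, /j/ stranded (at most one coda consonant is licensed; onsets are limited to one consonant).
Each unlicensed consonant becomes the onset of a new syllable: /h/ → /hə/, /j/ → /jə/.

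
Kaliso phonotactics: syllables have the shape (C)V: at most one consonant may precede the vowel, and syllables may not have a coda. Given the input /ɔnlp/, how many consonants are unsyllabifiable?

Syllabifying with onset maximization leaves /n/, /l/, /p/ stranded (no codas are permitted; onsets are limited to one consonant).

3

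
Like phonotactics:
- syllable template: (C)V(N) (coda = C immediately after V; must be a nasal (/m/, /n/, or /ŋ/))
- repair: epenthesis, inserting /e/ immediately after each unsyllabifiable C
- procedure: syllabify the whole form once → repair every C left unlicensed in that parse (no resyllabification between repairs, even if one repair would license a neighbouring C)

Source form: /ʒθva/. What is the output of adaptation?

ʒeθeva

The consonants /ʒ/, /θ/ cannot be parsed into a legal (C)V(N) syllable (only a nasal (/m/, /n/, or /ŋ/) is licensed in coda position; onsets are limited to one consonant).
Each unlicensed consonant becomes the onset of a new syllable: /ʒ/ → /ʒe/, /θ/ → /θe/.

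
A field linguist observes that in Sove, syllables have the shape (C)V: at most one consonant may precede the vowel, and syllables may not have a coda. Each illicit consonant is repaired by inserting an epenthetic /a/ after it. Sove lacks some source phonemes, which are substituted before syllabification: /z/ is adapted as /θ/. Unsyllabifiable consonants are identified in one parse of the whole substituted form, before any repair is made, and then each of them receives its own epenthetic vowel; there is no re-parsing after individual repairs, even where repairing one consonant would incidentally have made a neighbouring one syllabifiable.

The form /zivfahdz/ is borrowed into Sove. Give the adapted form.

θivafahadaθa

Substitution: /z/ → /θ/, giving /θivfahdθ/.
The consonants /v/, /h/, /d/, /θ/ cannot be parsed into a legal (C)V syllable (no codas are permitted; onsets are limited to one consonant).
Epenthesis after each stranded consonant: /v/ → /va/, /h/ → /ha/, /d/ → /da/, /θ/ → /θa/.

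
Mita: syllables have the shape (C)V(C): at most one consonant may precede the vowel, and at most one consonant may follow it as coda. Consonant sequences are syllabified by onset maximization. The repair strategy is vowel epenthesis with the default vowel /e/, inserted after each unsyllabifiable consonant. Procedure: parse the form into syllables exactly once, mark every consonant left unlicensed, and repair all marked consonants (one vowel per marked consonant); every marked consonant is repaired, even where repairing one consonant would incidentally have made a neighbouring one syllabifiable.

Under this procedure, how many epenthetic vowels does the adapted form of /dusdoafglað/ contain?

1

The unsyllabifiable consonants are /g/; each receives one epenthetic vowel.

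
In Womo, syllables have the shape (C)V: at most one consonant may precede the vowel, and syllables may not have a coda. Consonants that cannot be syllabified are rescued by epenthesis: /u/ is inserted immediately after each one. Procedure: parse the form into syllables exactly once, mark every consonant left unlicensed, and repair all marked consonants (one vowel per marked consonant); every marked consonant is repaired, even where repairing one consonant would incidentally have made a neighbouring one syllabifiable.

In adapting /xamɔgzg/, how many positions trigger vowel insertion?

The unsyllabifiable consonants are /g/, /z/, /g/; each receives one epenthetic vowel.

3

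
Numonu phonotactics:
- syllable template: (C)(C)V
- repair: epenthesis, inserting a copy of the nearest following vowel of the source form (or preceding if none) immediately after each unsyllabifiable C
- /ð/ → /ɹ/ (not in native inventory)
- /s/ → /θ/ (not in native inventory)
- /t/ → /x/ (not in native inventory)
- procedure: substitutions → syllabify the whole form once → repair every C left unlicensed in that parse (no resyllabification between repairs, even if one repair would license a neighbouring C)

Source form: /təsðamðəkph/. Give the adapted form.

Substitution: /t/ → /x/, /s/ → /θ/, /ð/ → /ɹ/, giving /xəθɹamɹəkph/.
Syllabifying with onset maximization leaves /k/, /p/, /h/ stranded (no codas are permitted; onsets may contain at most 2 consonants).
Inserting the epenthetic vowel yields /k/ → /kə/, /p/ → /pə/, /h/ → /hə/.

xəθɹamɹəkəpəhə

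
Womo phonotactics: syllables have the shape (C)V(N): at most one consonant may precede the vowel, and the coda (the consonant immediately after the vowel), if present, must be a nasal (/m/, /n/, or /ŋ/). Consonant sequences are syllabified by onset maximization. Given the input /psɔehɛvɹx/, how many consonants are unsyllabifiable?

Syllabifying with onset maximization leaves /p/, /v/, /ɹ/, /x/ stranded (only a nasal (/m/, /n/, or /ŋ/) is licensed in coda position; onsets are limited to one consonant).

4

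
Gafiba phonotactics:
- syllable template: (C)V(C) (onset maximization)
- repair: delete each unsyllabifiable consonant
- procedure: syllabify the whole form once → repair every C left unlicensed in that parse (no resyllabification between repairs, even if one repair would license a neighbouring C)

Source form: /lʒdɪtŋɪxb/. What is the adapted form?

The consonants /l/, /ʒ/, /b/ cannot be parsed into a legal (C)V(C) syllable (at most one coda consonant is licensed; onsets are limited to one consonant).
Deleting the stranded consonants removes /l/, /ʒ/, /b/.

dɪtŋɪx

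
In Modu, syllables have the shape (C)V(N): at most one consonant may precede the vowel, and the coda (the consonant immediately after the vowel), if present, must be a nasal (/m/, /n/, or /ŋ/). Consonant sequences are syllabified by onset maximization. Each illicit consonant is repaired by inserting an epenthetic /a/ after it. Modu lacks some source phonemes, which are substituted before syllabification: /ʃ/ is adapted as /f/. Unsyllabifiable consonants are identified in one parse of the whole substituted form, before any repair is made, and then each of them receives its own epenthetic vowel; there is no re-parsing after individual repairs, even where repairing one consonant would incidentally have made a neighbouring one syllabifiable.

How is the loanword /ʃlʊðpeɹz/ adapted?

falʊðapeɹaza

Substitution: /ʃ/ → /f/, giving /flʊðpeɹz/.
Under (C)V(N), the unsyllabifiable consonants are /f/, /ð/, /ɹ/, /z/ (only a nasal (/m/, /n/, or /ŋ/) is licensed in coda position; onsets are limited to one consonant).
Each unlicensed consonant becomes the onset of a new syllable: /f/ → /fa/, /ð/ → /ða/, /ɹ/ → /ɹa/, /z/ → /za/.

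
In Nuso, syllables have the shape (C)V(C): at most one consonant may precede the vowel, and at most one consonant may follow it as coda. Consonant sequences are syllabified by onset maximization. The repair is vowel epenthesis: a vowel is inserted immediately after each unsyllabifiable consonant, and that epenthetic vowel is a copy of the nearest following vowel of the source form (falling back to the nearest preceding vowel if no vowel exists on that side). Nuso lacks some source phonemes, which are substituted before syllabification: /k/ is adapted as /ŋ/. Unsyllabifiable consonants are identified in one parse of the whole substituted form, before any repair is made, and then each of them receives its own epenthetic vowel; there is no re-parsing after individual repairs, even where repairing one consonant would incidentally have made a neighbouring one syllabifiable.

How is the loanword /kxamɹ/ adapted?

Substitution: /k/ → /ŋ/, giving /ŋxamɹ/.
The consonants /ŋ/, /ɹ/ cannot be parsed into a legal (C)V(C) syllable (at most one coda consonant is licensed; onsets are limited to one consonant).
Inserting the epenthetic vowel yields /ŋ/ → /ŋa/, /ɹ/ → /ɹa/.

ŋaxamɹa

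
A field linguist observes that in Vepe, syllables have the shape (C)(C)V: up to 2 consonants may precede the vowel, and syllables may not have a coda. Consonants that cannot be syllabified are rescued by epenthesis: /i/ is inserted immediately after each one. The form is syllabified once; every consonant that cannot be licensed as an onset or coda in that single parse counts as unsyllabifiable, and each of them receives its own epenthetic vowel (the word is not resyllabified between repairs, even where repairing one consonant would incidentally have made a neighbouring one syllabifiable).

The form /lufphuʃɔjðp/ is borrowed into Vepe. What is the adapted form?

lufiphuʃɔjiðipi

Under (C)(C)V, the unsyllabifiable consonants are /f/, /j/, /ð/, /p/ (no codas are permitted; onsets may contain at most 2 consonants).
Each unlicensed consonant becomes the onset of a new syllable: /f/ → /fi/, /j/ → /ji/, /ð/ → /ði/, /p/ → /pi/.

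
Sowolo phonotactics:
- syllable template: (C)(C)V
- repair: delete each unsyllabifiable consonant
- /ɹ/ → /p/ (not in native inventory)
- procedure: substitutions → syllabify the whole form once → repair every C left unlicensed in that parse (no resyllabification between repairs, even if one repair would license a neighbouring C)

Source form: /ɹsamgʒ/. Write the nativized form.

psa

Substitution: /ɹ/ → /p/, giving /psamgʒ/.
Under (C)(C)V, the unsyllabifiable consonants are /m/, /g/, /ʒ/ (no codas are permitted; onsets may contain at most 2 consonants).
Deleting the stranded consonants removes /m/, /g/, /ʒ/.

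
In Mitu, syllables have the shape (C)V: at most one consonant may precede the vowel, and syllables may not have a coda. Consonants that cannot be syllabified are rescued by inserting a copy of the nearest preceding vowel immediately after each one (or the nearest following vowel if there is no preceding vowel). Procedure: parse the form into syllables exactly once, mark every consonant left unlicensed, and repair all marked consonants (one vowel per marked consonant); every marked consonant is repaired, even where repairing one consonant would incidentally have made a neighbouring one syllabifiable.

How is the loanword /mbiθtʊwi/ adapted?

Under (C)V, the unsyllabifiable consonants are /m/, /θ/ (no codas are permitted; onsets are limited to one consonant).
Inserting the epenthetic vowel yields /m/ → /mi/, /θ/ → /θi/.

mibiθitʊwi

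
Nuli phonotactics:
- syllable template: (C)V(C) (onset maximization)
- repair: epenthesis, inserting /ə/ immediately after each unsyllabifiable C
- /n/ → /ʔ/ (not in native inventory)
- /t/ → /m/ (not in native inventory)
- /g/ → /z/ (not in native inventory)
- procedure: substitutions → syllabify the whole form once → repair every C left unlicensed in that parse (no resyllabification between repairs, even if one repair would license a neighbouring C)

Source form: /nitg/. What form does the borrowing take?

ʔimzə

Substitution: /n/ → /ʔ/, /t/ → /m/, /g/ → /z/, giving /ʔimz/.
The consonants /z/ cannot be parsed into a legal (C)V(C) syllable (at most one coda consonant is licensed; onsets are limited to one consonant).
Epenthesis after each stranded consonant: /z/ → /zə/.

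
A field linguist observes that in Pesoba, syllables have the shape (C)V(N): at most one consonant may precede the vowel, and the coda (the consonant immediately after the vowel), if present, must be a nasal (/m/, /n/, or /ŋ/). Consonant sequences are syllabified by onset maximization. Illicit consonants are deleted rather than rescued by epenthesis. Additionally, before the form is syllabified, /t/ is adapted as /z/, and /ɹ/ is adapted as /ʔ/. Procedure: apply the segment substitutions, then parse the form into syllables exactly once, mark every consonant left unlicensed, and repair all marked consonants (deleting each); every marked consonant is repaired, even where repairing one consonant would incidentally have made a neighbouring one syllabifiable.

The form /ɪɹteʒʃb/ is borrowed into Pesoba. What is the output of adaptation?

Substitution: /ɹ/ → /ʔ/, /t/ → /z/, giving /ɪʔzeʒʃb/.
Under (C)V(N), the unsyllabifiable consonants are /ʔ/, /ʒ/, /ʃ/, /b/ (only a nasal (/m/, /n/, or /ŋ/) is licensed in coda position; onsets are limited to one consonant).
Deleting the stranded consonants removes /ʔ/, /ʒ/, /ʃ/, /b/.

ɪze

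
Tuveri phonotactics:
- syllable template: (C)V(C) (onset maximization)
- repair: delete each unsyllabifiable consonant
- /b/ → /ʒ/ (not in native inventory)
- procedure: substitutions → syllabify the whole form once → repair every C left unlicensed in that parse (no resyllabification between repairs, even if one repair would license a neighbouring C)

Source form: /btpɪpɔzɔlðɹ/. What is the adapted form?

pɪpɔzɔl

Substitution: /b/ → /ʒ/, giving /ʒtpɪpɔzɔlðɹ/.
Syllabifying with onset maximization leaves /ʒ/, /t/, /ð/, /ɹ/ stranded (at most one coda consonant is licensed; onsets are limited to one consonant).
Each unlicensed consonant is deleted: /ʒ/, /t/, /ð/, /ɹ/.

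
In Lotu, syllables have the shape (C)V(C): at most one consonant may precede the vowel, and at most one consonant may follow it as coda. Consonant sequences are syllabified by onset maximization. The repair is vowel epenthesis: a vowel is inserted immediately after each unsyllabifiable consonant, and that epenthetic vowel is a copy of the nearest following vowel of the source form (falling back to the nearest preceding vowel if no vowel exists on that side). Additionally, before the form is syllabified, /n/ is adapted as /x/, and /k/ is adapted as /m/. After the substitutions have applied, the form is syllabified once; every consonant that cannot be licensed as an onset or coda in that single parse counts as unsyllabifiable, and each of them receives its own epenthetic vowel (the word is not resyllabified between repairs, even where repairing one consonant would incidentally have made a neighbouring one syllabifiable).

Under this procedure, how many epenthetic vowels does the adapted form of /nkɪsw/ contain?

2

After substitution the input is /xmɪsw/.
The unsyllabifiable consonants are /x/, /w/; each receives one epenthetic vowel.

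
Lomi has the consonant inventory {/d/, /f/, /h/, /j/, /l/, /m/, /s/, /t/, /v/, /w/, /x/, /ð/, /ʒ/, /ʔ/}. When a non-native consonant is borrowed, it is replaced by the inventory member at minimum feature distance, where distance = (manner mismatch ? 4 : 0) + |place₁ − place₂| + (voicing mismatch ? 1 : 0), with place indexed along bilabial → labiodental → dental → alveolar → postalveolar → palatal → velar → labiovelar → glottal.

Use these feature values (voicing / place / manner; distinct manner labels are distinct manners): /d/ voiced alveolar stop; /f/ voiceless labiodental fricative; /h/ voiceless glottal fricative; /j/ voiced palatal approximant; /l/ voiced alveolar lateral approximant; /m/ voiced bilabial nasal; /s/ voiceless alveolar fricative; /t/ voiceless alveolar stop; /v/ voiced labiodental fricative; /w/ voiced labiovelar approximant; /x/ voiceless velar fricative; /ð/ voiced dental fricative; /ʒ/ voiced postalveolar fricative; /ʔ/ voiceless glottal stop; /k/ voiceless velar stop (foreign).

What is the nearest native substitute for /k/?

ʔ

/ʔ/ is closest: same manner (stop), place distance 2 (velar→glottal), same voicing; total 2. Next closest is /t/ at distance 3.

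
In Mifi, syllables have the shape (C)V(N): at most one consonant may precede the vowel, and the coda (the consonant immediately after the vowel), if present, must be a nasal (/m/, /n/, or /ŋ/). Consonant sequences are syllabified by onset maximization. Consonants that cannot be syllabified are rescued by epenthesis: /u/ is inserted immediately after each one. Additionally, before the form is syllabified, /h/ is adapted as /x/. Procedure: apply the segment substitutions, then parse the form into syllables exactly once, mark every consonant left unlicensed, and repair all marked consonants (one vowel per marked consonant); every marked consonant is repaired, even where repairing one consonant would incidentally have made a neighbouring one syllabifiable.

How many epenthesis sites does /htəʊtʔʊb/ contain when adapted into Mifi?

3

After substitution the input is /xtəʊtʔʊb/.
The unsyllabifiable consonants are /x/, /t/, /b/; each receives one epenthetic vowel.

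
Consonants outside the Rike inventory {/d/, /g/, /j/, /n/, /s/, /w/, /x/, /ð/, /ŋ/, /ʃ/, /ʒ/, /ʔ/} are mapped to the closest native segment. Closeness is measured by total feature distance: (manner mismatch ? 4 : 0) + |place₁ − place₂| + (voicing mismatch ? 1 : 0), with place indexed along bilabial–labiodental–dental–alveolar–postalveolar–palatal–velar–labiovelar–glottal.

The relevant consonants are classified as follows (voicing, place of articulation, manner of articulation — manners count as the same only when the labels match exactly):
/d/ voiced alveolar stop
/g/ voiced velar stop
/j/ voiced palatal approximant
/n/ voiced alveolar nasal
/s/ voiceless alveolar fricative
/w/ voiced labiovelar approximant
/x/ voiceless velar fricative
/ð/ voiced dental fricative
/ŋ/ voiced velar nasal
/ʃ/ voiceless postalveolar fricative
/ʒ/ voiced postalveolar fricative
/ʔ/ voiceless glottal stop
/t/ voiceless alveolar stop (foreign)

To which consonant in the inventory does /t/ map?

d

/d/ is closest: same manner (stop), place distance 0 (alveolar→alveolar), voicing differs (+1); total 1. Next closest is /g/ at distance 4.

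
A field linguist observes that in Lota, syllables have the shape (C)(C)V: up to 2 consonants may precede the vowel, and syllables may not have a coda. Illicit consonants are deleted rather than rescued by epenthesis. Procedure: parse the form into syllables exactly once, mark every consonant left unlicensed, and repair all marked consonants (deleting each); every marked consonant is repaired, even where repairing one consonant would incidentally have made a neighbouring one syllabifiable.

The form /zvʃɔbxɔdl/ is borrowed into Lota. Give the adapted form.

The consonants /z/, /d/, /l/ cannot be parsed into a legal (C)(C)V syllable (no codas are permitted; onsets may contain at most 2 consonants).
Deletion applies to /z/, /d/, /l/.

vʃɔbxɔ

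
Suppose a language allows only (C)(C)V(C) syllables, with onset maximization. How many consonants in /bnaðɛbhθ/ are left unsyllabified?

2

Syllabifying with onset maximization leaves /h/, /θ/ stranded (at most one coda consonant is licensed; onsets may contain at most 2 consonants).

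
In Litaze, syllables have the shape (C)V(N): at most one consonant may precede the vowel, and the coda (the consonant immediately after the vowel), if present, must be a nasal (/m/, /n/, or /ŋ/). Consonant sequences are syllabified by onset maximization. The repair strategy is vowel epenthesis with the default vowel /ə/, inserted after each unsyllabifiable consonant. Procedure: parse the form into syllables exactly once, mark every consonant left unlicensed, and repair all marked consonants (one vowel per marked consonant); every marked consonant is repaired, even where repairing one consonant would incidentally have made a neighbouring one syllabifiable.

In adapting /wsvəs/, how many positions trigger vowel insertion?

The unsyllabifiable consonants are /w/, /s/, /s/; each receives one epenthetic vowel.

3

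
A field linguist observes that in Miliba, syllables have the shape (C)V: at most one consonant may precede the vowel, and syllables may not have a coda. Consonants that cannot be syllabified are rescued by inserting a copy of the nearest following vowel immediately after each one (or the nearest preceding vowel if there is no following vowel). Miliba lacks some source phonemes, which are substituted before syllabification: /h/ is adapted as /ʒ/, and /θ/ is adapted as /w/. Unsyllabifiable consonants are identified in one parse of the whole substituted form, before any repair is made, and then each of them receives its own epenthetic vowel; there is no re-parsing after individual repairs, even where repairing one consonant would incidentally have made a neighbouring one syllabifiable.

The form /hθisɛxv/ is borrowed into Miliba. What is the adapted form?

Substitution: /h/ → /ʒ/, /θ/ → /w/, giving /ʒwisɛxv/.
Syllabifying with onset maximization leaves /ʒ/, /x/, /v/ stranded (no codas are permitted; onsets are limited to one consonant).
Epenthesis after each stranded consonant: /ʒ/ → /ʒi/, /x/ → /xɛ/, /v/ → /vɛ/.

ʒiwisɛxɛvɛ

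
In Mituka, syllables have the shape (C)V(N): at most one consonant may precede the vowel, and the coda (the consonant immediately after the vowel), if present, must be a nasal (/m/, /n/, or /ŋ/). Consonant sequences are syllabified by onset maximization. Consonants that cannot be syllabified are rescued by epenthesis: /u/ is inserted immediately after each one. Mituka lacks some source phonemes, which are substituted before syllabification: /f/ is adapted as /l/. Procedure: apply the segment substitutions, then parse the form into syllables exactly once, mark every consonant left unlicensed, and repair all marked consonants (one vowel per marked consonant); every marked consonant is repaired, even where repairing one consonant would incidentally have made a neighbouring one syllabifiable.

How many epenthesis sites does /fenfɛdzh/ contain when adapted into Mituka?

After substitution the input is /lenlɛdzh/.
The unsyllabifiable consonants are /d/, /z/, /h/; each receives one epenthetic vowel.

3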